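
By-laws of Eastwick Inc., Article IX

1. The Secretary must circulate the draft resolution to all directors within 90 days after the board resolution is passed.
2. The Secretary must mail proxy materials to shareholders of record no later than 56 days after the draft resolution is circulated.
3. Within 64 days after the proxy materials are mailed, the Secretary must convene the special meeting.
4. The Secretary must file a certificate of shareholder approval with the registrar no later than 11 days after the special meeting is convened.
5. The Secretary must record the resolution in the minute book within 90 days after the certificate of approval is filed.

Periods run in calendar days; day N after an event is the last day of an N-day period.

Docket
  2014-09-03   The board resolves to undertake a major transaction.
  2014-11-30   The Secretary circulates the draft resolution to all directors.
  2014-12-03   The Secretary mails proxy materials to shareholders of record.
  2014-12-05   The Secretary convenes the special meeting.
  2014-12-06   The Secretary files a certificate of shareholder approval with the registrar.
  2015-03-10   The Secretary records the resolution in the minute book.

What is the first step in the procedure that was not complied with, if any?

Step 1 — counting 90 days from 2014-09-03 (when the board resolution is passed) gives a deadline of 2014-12-02; completed 2014-11-30, before the deadline.
Step 2 — counting 56 days from 2014-11-30 (when the draft resolution is circulated) gives a deadline of 2015-01-25; completed 2014-12-03, before the deadline.
Step 3 — counting 64 days from 2014-12-03 (when the proxy materials are mailed) gives a deadline of 2015-02-05; 2014-12-05 is within that limit.
Step 4 — counting 11 days from 2014-12-05 (when the special meeting is convened) gives a deadline of 2014-12-16; done 2014-12-06 — timely.
Step 5 — counting 90 days from 2014-12-06 (when the certificate of approval is filed) gives a deadline of 2015-03-06; 2015-03-10 misses that deadline by 4 days.
The analysis stops there.

Step 5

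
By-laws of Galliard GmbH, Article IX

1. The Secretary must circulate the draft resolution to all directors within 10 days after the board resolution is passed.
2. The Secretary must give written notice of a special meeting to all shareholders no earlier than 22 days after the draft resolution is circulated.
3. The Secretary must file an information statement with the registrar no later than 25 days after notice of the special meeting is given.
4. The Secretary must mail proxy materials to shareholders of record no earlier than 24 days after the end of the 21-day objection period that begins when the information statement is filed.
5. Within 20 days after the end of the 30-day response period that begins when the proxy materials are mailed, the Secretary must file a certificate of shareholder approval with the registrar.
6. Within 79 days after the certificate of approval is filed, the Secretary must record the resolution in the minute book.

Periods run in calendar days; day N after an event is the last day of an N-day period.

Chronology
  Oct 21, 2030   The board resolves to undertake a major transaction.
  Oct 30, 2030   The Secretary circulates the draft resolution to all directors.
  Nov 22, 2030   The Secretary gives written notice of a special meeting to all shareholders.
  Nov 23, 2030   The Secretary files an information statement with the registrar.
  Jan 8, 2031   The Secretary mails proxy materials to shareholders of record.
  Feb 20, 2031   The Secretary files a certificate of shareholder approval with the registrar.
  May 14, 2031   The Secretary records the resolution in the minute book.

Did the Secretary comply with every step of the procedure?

No

Step 1: 10 days after Oct 21, 2030 (when the board resolution is passed) is Oct 31, 2030; done Oct 30, 2030 — timely.
Step 2: the earliest permitted date is 22 days after Oct 30, 2030 (when the draft resolution is circulated), i.e. Nov 21, 2030; done Nov 22, 2030 — permitted.
Step 3: 25 days after Nov 22, 2030 (when notice of the special meeting is given) is Dec 17, 2030; done Nov 23, 2030 — timely.
Step 4: the earliest permitted date is 24 days after Dec 14, 2030 (end of the 21-day objection period, which began when the information statement is filed on Nov 23, 2030), i.e. Jan 7, 2031; done Jan 8, 2031, after the minimum wait.
Step 5: 20 days after Feb 7, 2031 (end of the 30-day response period, which began when the proxy materials are mailed on Jan 8, 2031) is Feb 27, 2031; Feb 20, 2031 is within that limit.
Step 6: 79 days after Feb 20, 2031 (when the certificate of approval is filed) is May 10, 2031; not done until May 14, 2031, 4 days after the deadline.
That is the first point of non-compliance.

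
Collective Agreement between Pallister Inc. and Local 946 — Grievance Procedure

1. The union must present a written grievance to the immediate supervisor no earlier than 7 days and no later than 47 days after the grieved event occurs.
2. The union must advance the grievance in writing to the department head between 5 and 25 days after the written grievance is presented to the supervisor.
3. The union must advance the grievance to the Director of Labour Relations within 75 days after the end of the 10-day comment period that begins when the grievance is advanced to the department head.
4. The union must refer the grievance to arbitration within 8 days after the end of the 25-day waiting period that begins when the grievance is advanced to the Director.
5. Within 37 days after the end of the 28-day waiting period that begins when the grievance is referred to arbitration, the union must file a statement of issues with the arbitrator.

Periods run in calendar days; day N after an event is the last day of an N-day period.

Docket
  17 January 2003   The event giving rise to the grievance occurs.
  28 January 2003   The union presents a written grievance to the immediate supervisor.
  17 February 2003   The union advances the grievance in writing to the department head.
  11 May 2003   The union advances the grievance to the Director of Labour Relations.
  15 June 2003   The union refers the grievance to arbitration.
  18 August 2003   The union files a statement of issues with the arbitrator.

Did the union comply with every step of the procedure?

No

(1) the permitted window runs from 17 January 2003 + 7 = 24 January 2003 to 17 January 2003 + 47 = 5 March 2003; 28 January 2003 falls inside that range.
(2) the permitted window runs from 28 January 2003 + 5 = 2 February 2003 to 28 January 2003 + 25 = 22 February 2003; 17 February 2003 falls inside that range.
(3) due by 27 February 2003 + 75 days = 13 May 2003; 11 May 2003 is within that limit.
(4) due by 5 June 2003 + 8 days = 13 June 2003; not done until 15 June 2003, 2 days after the deadline.
No need to go further; step 4 was not satisfied.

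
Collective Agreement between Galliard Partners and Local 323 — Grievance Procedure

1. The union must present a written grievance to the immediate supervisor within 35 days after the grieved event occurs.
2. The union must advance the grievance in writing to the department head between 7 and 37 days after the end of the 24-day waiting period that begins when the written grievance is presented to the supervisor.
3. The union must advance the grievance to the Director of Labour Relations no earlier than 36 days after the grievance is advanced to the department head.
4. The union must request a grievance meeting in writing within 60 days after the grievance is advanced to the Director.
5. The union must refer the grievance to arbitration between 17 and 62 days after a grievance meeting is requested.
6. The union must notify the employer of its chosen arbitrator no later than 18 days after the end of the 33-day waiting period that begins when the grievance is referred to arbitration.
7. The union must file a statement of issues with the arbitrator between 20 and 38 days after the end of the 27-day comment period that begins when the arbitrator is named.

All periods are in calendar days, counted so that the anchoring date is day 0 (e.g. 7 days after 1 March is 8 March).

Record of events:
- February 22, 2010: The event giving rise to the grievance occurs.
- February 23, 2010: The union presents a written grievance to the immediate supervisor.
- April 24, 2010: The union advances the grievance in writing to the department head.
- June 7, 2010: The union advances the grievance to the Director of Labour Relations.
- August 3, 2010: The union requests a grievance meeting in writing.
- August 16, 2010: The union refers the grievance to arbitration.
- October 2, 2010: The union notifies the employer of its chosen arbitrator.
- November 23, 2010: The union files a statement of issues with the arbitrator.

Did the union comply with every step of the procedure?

No

(1) due by February 22, 2010 + 35 days = March 29, 2010; completed February 23, 2010, before the deadline.
(2) the permitted window runs from March 19, 2010 + 7 = March 26, 2010 to March 19, 2010 + 37 = April 25, 2010; done April 24, 2010, which is between those dates.
(3) permitted from April 24, 2010 + 36 days = May 30, 2010 onward; done June 7, 2010, after the minimum wait.
(4) due by June 7, 2010 + 60 days = August 6, 2010; completed August 3, 2010, before the deadline.
(5) the permitted window runs from August 3, 2010 + 17 = August 20, 2010 to August 3, 2010 + 62 = October 4, 2010; August 16, 2010 is 4 days too early.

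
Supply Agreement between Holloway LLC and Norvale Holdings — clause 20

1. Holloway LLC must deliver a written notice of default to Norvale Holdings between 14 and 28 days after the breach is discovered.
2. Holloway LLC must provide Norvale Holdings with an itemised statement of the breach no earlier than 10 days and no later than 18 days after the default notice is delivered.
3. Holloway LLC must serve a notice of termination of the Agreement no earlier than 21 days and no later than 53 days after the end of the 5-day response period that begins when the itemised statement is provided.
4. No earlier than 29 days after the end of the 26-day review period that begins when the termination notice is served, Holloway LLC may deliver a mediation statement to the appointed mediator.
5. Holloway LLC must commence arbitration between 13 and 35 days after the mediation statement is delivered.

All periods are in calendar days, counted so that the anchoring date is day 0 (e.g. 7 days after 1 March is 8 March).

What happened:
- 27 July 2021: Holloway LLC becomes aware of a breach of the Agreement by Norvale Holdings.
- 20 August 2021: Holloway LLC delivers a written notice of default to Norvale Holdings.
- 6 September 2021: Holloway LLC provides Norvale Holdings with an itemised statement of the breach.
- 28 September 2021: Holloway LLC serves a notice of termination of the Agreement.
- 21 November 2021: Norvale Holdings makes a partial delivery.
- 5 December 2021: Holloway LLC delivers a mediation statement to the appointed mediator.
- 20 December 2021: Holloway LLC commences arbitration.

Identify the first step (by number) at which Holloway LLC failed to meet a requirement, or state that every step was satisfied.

Step 3

(1) the permitted window runs from 27 July 2021 + 14 = 10 August 2021 to 27 July 2021 + 28 = 24 August 2021; 20 August 2021 falls inside that range.
(2) the permitted window runs from 20 August 2021 + 10 = 30 August 2021 to 20 August 2021 + 18 = 7 September 2021; 6 September 2021 falls inside that range.
(3) the permitted window runs from 11 September 2021 + 21 = 2 October 2021 to 11 September 2021 + 53 = 3 November 2021; 28 September 2021 is 4 days too early.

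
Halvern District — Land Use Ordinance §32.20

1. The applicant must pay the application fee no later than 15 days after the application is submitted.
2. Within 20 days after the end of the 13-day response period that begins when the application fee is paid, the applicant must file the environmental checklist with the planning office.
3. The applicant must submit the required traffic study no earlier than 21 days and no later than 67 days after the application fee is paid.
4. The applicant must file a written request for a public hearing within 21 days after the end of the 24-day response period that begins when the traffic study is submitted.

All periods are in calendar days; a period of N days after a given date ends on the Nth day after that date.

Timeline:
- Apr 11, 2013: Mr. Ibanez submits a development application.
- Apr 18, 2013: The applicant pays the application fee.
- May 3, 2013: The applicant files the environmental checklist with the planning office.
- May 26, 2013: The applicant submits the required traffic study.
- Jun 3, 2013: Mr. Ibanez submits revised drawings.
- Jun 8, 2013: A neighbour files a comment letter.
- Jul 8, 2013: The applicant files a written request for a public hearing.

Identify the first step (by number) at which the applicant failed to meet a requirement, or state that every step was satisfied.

(1) due by Apr 11, 2013 + 15 days = Apr 26, 2013; done Apr 18, 2013 — timely.
(2) due by May 1, 2013 + 20 days = May 21, 2013; done May 3, 2013 — timely.
(3) the permitted window runs from Apr 18, 2013 + 21 = May 9, 2013 to Apr 18, 2013 + 67 = Jun 24, 2013; done May 26, 2013 — within the window.
(4) due by Jun 19, 2013 + 21 days = Jul 10, 2013; completed Jul 8, 2013, before the deadline.

None — every step was satisfied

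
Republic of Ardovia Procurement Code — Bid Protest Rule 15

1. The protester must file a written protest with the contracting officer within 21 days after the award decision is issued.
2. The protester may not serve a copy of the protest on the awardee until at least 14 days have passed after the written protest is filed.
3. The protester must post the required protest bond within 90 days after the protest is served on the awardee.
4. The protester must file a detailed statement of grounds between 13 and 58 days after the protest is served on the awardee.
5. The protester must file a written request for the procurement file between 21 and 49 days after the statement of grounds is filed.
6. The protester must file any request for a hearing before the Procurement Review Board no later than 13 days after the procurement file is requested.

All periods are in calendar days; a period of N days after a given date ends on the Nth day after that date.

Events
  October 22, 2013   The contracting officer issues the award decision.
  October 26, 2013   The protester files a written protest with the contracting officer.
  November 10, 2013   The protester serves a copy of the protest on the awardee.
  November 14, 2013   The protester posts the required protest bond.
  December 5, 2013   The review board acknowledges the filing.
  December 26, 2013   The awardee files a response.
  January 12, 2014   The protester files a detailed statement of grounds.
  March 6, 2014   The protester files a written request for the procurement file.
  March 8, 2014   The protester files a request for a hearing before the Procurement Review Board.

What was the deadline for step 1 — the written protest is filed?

Step 1 runs from October 22, 2013, when the award decision is issued. 21 days after October 22, 2013 is November 12, 2013.

November 12, 2013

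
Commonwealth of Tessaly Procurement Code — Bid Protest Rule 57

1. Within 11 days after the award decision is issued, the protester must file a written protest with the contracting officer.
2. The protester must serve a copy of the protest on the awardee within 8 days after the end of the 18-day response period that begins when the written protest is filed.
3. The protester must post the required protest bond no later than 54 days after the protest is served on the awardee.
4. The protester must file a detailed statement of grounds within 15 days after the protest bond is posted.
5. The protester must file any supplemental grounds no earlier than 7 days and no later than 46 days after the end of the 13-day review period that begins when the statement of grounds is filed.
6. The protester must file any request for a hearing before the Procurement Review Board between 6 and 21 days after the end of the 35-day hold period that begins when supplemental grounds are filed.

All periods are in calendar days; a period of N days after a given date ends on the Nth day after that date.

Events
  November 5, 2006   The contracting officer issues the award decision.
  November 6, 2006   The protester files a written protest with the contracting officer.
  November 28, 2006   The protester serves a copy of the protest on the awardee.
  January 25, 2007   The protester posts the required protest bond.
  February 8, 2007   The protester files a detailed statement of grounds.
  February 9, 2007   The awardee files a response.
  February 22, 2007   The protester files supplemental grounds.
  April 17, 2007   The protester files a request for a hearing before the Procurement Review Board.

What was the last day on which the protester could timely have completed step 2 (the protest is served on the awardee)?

December 2, 2006

The written protest is filed on November 6, 2006; the 18-day response period therefore ends November 24, 2006, and step 2 runs from that date. 8 days after November 24, 2006 is December 2, 2006.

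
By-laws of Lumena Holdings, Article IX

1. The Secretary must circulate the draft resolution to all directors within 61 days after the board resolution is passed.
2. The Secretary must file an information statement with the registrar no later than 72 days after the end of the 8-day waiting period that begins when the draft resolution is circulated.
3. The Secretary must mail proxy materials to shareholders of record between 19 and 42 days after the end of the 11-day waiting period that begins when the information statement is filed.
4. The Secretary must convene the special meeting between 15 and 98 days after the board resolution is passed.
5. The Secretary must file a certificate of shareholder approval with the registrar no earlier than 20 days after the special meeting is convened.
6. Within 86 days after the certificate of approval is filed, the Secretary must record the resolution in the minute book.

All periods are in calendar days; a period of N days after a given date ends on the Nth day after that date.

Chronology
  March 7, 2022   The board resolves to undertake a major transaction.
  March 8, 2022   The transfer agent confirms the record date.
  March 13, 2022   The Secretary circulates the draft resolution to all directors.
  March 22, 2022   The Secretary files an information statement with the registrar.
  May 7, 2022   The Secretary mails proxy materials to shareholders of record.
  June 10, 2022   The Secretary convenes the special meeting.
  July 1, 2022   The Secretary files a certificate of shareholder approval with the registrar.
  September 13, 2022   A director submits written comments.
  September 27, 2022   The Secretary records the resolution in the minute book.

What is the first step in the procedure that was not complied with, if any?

(1) due by March 7, 2022 + 61 days = May 7, 2022; completed March 13, 2022, before the deadline.
(2) due by March 21, 2022 + 72 days = June 1, 2022; completed March 22, 2022, before the deadline.
(3) the permitted window runs from April 2, 2022 + 19 = April 21, 2022 to April 2, 2022 + 42 = May 14, 2022; done May 7, 2022 — within the window.
(4) the permitted window runs from March 7, 2022 + 15 = March 22, 2022 to March 7, 2022 + 98 = June 13, 2022; done June 10, 2022, which is between those dates.
(5) permitted from June 10, 2022 + 20 days = June 30, 2022 onward; done July 1, 2022, after the minimum wait.
(6) due by July 1, 2022 + 86 days = September 25, 2022; done September 27, 2022 — 2 days late.

Step 6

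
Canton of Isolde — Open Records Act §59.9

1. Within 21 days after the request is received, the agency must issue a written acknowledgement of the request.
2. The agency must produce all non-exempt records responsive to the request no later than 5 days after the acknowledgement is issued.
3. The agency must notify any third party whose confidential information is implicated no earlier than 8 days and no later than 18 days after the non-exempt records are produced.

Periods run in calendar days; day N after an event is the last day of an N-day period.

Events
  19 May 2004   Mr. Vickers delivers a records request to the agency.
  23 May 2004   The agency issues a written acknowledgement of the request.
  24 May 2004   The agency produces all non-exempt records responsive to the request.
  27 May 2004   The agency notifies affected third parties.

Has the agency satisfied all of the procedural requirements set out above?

(1) due by 19 May 2004 + 21 days = 9 June 2004; done 23 May 2004 — timely.
(2) due by 23 May 2004 + 5 days = 28 May 2004; done 24 May 2004 — timely.
(3) the permitted window runs from 24 May 2004 + 8 = 1 June 2004 to 24 May 2004 + 18 = 11 June 2004; done 27 May 2004 — 5 days before the window opened.
No need to go further; step 3 was not satisfied.

No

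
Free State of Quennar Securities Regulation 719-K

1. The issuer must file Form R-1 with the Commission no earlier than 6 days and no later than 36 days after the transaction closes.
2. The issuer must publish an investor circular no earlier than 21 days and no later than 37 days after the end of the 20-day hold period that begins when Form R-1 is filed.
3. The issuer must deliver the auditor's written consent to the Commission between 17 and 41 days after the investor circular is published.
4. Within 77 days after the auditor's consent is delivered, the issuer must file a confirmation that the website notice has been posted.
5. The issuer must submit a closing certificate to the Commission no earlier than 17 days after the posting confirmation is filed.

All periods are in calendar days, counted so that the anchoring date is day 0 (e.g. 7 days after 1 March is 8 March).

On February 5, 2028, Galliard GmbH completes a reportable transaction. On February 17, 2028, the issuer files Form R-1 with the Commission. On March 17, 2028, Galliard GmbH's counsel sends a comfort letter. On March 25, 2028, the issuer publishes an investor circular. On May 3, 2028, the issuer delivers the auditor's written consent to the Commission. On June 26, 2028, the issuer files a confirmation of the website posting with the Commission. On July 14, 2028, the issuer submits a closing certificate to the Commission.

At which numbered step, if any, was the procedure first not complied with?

Step 2

(1) the permitted window runs from February 5, 2028 + 6 = February 11, 2028 to February 5, 2028 + 36 = March 12, 2028; done February 17, 2028, which is between those dates.
(2) the permitted window runs from March 8, 2028 + 21 = March 29, 2028 to March 8, 2028 + 37 = April 14, 2028; done March 25, 2028 — 4 days before the window opened.
That is the first point of non-compliance.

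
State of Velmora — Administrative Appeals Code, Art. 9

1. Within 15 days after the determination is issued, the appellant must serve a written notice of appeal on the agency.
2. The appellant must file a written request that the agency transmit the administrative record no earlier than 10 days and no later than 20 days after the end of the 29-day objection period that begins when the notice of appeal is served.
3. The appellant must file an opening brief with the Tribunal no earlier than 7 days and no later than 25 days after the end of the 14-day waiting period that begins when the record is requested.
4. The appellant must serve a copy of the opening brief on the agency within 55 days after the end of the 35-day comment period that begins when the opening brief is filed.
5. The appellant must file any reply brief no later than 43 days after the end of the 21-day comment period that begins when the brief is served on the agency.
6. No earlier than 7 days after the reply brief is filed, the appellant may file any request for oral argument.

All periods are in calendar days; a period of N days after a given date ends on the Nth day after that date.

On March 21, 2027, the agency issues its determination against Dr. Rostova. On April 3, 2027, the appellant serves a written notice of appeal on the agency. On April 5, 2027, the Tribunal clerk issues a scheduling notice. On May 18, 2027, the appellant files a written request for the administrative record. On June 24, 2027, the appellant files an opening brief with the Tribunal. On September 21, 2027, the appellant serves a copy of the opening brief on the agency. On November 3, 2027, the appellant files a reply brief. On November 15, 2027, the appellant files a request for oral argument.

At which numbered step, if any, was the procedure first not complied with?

None — every step was satisfied

(1) due by March 21, 2027 + 15 days = April 5, 2027; completed April 3, 2027, before the deadline.
(2) the permitted window runs from May 2, 2027 + 10 = May 12, 2027 to May 2, 2027 + 20 = May 22, 2027; done May 18, 2027, which is between those dates.
(3) the permitted window runs from June 1, 2027 + 7 = June 8, 2027 to June 1, 2027 + 25 = June 26, 2027; June 24, 2027 falls inside that range.
(4) due by July 29, 2027 + 55 days = September 22, 2027; completed September 21, 2027, before the deadline.
(5) due by October 12, 2027 + 43 days = November 24, 2027; completed November 3, 2027, before the deadline.
(6) permitted from November 3, 2027 + 7 days = November 10, 2027 onward; done November 15, 2027, after the minimum wait.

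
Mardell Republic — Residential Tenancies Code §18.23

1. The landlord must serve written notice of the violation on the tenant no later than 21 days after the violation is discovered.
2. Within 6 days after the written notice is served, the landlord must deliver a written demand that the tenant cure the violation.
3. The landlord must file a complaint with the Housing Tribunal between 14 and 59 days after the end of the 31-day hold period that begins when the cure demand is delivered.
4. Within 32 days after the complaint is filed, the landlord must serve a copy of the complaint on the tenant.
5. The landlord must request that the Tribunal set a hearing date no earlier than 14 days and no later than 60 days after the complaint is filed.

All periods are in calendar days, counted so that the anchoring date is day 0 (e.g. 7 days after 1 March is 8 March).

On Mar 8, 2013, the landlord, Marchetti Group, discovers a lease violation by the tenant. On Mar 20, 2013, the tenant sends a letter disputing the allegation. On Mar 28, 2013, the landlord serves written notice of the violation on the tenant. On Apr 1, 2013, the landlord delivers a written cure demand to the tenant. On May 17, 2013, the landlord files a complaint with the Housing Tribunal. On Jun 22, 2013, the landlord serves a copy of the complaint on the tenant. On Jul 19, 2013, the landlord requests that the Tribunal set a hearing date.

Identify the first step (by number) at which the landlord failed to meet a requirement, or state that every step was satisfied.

Step 1: 21 days after Mar 8, 2013 (when the violation is discovered) is Mar 29, 2013; completed Mar 28, 2013, before the deadline.
Step 2: 6 days after Mar 28, 2013 (when the written notice is served) is Apr 3, 2013; Apr 1, 2013 is within that limit.
Step 3: the window is 14–59 days after May 2, 2013 (end of the 31-day hold period, which began when the cure demand is delivered on Apr 1, 2013), so May 16, 2013 through Jun 30, 2013; done May 17, 2013 — within the window.
Step 4: 32 days after May 17, 2013 (when the complaint is filed) is Jun 18, 2013; done Jun 22, 2013 — 4 days late.

Step 4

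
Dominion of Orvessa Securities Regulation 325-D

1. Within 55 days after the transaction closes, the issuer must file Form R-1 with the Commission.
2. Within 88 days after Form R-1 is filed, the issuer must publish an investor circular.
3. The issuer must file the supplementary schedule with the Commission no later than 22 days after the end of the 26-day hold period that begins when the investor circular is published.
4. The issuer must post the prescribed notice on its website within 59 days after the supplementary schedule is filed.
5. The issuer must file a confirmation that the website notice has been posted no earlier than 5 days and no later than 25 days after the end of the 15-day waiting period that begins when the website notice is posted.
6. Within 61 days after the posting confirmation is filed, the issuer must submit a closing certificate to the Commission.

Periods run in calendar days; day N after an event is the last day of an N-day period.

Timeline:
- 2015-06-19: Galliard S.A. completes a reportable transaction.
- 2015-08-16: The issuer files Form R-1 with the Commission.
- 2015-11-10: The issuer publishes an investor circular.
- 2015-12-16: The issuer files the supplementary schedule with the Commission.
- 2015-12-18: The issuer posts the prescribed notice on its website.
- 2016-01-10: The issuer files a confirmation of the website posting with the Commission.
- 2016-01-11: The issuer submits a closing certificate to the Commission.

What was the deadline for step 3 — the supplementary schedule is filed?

2015-12-28

The investor circular is published on 2015-11-10; the 26-day hold period therefore ends 2015-12-06, and step 3 runs from that date. 22 days after 2015-12-06 is 2015-12-28.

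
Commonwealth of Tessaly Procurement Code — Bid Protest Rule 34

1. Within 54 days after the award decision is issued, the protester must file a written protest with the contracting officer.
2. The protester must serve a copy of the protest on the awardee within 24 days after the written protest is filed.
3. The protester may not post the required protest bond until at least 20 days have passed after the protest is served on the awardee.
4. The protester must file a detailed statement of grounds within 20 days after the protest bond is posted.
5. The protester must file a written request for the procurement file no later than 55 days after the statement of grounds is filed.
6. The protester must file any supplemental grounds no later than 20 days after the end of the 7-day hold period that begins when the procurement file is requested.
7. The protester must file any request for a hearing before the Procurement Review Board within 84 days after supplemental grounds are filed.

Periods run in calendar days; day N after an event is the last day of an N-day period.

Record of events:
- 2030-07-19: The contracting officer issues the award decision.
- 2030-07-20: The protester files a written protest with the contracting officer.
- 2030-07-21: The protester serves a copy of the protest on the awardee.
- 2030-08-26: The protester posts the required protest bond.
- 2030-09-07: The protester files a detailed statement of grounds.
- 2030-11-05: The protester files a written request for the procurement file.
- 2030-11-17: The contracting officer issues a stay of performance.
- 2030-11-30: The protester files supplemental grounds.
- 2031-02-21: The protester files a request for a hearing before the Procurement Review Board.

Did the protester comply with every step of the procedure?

No

Step 1: 54 days after 2030-07-19 (when the award decision is issued) is 2030-09-11; done 2030-07-20 — timely.
Step 2: 24 days after 2030-07-20 (when the written protest is filed) is 2030-08-13; 2030-07-21 is within that limit.
Step 3: the earliest permitted date is 20 days after 2030-07-21 (when the protest is served on the awardee), i.e. 2030-08-10; done 2030-08-26 — permitted.
Step 4: 20 days after 2030-08-26 (when the protest bond is posted) is 2030-09-15; done 2030-09-07 — timely.
Step 5: 55 days after 2030-09-07 (when the statement of grounds is filed) is 2030-11-01; 2030-11-05 misses that deadline by 4 days.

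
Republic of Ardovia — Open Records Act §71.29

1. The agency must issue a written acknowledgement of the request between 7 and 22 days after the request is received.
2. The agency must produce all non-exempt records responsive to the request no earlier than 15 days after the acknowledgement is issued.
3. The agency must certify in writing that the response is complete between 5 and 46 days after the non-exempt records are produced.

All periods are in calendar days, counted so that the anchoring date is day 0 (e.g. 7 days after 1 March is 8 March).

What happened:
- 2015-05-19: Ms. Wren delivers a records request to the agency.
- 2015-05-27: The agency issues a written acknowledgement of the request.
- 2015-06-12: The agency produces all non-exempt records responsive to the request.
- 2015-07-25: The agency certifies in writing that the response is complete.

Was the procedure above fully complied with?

(1) the permitted window runs from 2015-05-19 + 7 = 2015-05-26 to 2015-05-19 + 22 = 2015-06-10; 2015-05-27 falls inside that range.
(2) permitted from 2015-05-27 + 15 days = 2015-06-11 onward; 2015-06-12 is on or after that date.
(3) the permitted window runs from 2015-06-12 + 5 = 2015-06-17 to 2015-06-12 + 46 = 2015-07-28; 2015-07-25 falls inside that range.

Yes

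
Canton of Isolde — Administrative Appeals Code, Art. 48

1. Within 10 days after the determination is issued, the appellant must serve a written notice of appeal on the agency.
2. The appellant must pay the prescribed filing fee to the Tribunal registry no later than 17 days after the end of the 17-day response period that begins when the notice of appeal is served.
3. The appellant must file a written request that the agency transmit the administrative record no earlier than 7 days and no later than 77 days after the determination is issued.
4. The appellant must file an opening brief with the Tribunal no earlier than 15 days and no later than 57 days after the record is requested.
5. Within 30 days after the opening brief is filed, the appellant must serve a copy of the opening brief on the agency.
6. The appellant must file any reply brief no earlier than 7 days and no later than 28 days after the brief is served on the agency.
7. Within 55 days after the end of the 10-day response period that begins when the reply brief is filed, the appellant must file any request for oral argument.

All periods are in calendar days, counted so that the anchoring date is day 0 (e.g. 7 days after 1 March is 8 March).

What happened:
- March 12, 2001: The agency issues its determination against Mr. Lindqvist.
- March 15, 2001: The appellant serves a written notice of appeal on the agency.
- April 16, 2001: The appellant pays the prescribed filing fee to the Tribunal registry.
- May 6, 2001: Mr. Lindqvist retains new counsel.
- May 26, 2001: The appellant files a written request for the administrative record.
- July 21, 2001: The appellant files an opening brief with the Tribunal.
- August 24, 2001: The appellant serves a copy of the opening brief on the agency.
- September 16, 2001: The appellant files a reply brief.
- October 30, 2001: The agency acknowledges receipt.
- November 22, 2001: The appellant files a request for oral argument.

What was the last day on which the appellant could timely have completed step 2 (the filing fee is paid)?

The notice of appeal is served on March 15, 2001; the 17-day response period therefore ends April 1, 2001, and step 2 runs from that date. 17 days after April 1, 2001 is April 18, 2001.

April 18, 2001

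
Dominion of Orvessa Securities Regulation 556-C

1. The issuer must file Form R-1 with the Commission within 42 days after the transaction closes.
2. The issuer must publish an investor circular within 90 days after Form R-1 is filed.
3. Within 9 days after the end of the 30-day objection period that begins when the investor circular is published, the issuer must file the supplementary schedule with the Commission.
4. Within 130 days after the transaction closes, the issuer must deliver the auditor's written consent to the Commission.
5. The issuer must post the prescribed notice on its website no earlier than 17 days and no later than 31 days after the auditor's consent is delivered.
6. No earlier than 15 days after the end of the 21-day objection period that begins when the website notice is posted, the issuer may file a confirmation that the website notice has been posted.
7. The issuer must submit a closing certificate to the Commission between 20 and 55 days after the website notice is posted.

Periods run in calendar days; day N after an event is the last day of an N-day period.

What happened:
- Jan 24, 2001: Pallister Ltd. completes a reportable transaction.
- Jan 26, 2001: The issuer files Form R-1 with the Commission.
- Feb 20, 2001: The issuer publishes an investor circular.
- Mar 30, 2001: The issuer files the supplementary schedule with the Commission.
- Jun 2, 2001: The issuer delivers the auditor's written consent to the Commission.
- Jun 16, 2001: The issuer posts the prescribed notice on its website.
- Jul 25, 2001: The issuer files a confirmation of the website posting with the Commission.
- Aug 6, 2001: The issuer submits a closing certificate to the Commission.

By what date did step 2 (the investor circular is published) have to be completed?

Step 2 runs from Jan 26, 2001, when Form R-1 is filed. 90 days after Jan 26, 2001 is Apr 26, 2001.

Apr 26, 2001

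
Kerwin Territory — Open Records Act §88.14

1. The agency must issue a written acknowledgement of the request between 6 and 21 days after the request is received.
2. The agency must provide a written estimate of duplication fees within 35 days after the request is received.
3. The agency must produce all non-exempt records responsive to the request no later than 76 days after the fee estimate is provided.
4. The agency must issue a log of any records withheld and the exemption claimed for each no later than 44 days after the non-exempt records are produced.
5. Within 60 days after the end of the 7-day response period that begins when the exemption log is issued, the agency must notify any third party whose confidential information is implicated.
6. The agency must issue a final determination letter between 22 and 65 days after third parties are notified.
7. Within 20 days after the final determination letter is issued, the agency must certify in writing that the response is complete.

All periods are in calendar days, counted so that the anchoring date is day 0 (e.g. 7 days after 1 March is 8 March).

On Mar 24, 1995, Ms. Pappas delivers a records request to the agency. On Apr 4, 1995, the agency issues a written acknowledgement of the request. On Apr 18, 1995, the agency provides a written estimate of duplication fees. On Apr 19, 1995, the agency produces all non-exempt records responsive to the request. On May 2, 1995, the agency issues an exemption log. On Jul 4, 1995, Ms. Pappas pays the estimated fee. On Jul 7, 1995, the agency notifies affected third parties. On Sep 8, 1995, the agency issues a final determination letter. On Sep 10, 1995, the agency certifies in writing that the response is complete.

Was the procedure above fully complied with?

Yes

Step 1 — 6 and 21 days from Mar 24, 1995 (when the request is received) are Mar 30, 1995 and Apr 14, 1995 respectively; Apr 4, 1995 falls inside that range.
Step 2 — counting 35 days from Mar 24, 1995 (when the request is received) gives a deadline of Apr 28, 1995; Apr 18, 1995 is within that limit.
Step 3 — counting 76 days from Apr 18, 1995 (when the fee estimate is provided) gives a deadline of Jul 3, 1995; Apr 19, 1995 is within that limit.
Step 4 — counting 44 days from Apr 19, 1995 (when the non-exempt records are produced) gives a deadline of Jun 2, 1995; May 2, 1995 is within that limit.
Step 5 — counting 60 days from May 9, 1995 (end of the 7-day response period, which began when the exemption log is issued on May 2, 1995) gives a deadline of Jul 8, 1995; completed Jul 7, 1995, before the deadline.
Step 6 — 22 and 65 days from Jul 7, 1995 (when third parties are notified) are Jul 29, 1995 and Sep 10, 1995 respectively; done Sep 8, 1995, which is between those dates.
Step 7 — counting 20 days from Sep 8, 1995 (when the final determination letter is issued) gives a deadline of Sep 28, 1995; Sep 10, 1995 is within that limit.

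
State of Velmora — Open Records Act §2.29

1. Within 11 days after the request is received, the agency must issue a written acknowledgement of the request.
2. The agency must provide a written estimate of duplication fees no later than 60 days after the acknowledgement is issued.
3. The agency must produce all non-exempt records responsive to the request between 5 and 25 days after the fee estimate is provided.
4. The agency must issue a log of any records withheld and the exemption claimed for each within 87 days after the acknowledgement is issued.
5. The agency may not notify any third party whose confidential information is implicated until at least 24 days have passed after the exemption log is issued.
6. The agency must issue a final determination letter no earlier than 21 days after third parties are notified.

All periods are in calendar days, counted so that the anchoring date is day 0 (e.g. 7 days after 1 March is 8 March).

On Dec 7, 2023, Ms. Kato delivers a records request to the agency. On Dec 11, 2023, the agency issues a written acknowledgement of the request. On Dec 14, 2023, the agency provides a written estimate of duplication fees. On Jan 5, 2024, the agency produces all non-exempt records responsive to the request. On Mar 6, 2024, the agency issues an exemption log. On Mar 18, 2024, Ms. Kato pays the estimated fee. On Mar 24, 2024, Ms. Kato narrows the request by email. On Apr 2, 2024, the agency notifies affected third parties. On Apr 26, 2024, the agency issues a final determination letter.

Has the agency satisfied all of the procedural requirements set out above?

Yes

Step 1: 11 days after Dec 7, 2023 (when the request is received) is Dec 18, 2023; done Dec 11, 2023 — timely.
Step 2: 60 days after Dec 11, 2023 (when the acknowledgement is issued) is Feb 9, 2024; done Dec 14, 2023 — timely.
Step 3: the window is 5–25 days after Dec 14, 2023 (when the fee estimate is provided), so Dec 19, 2023 through Jan 8, 2024; Jan 5, 2024 falls inside that range.
Step 4: 87 days after Dec 11, 2023 (when the acknowledgement is issued) is Mar 7, 2024; Mar 6, 2024 is within that limit.
Step 5: the earliest permitted date is 24 days after Mar 6, 2024 (when the exemption log is issued), i.e. Mar 30, 2024; done Apr 2, 2024, after the minimum wait.
Step 6: the earliest permitted date is 21 days after Apr 2, 2024 (when third parties are notified), i.e. Apr 23, 2024; Apr 26, 2024 is on or after that date.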